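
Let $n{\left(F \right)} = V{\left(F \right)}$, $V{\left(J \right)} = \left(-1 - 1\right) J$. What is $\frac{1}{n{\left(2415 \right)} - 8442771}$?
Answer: $- \frac{1}{8447601} \approx -1.1838 \cdot 10^{-7}$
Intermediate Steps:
$V{\left(J \right)} = - 2 J$
$n{\left(F \right)} = - 2 F$
$\frac{1}{n{\left(2415 \right)} - 8442771} = \frac{1}{\left(-2\right) 2415 - 8442771} = \frac{1}{-4830 - 8442771} = \frac{1}{-8447601} = - \frac{1}{8447601}$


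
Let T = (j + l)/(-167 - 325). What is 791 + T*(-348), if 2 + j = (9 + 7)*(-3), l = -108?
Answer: 27849/41 ≈ 679.24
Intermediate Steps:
j = -50 (j = -2 + (9 + 7)*(-3) = -2 + 16*(-3) = -2 - 48 = -50)
T = 79/246 (T = (-50 - 108)/(-167 - 325) = -158/(-492) = -158*(-1/492) = 79/246 ≈ 0.32114)
791 + T*(-348) = 791 + (79/246)*(-348) = 791 - 4582/41 = 27849/41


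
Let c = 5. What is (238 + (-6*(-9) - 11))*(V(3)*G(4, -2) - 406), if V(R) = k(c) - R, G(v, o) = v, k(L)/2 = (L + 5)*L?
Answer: -5058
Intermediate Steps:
k(L) = 2*L*(5 + L) (k(L) = 2*((L + 5)*L) = 2*((5 + L)*L) = 2*(L*(5 + L)) = 2*L*(5 + L))
V(R) = 100 - R (V(R) = 2*5*(5 + 5) - R = 2*5*10 - R = 100 - R)
(238 + (-6*(-9) - 11))*(V(3)*G(4, -2) - 406) = (238 + (-6*(-9) - 11))*((100 - 1*3)*4 - 406) = (238 + (54 - 11))*((100 - 3)*4 - 406) = (238 + 43)*(97*4 - 406) = 281*(388 - 406) = 281*(-18) = -5058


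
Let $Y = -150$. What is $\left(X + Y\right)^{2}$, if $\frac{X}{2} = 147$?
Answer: $20736$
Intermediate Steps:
$X = 294$ ($X = 2 \cdot 147 = 294$)
$\left(X + Y\right)^{2} = \left(294 - 150\right)^{2} = 144^{2} = 20736$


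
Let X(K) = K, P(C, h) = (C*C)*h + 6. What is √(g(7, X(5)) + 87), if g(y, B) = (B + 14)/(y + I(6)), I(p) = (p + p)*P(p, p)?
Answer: 2*√155182429/2671 ≈ 9.3278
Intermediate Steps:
P(C, h) = 6 + h*C² (P(C, h) = C²*h + 6 = h*C² + 6 = 6 + h*C²)
I(p) = 2*p*(6 + p³) (I(p) = (p + p)*(6 + p*p²) = (2*p)*(6 + p³) = 2*p*(6 + p³))
g(y, B) = (14 + B)/(2664 + y) (g(y, B) = (B + 14)/(y + 2*6*(6 + 6³)) = (14 + B)/(y + 2*6*(6 + 216)) = (14 + B)/(y + 2*6*222) = (14 + B)/(y + 2664) = (14 + B)/(2664 + y))
√(g(7, X(5)) + 87) = √((14 + 5)/(2664 + 7) + 87) = √(19/2671 + 87) = √(232396/2671) = 2*√155182429/2671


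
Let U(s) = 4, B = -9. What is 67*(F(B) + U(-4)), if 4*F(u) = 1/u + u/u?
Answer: 2546/9 ≈ 282.89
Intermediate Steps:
F(u) = ¼ + 1/(4*u) (F(u) = (1/u + u/u)/4 = (1/u + 1)/4 = (1 + 1/u)/4 = ¼ + 1/(4*u))
67*(F(B) + U(-4)) = 67*((¼)*(1 - 9)/(-9) + 4) = 67*((¼)*(-⅑)*(-8) + 4) = 67*(2/9 + 4) = 67*(38/9) = 2546/9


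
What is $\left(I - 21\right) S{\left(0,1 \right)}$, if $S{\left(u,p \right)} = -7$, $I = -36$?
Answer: $399$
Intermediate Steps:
$\left(I - 21\right) S{\left(0,1 \right)} = \left(-36 - 21\right) \left(-7\right) = \left(-57\right) \left(-7\right) = 399$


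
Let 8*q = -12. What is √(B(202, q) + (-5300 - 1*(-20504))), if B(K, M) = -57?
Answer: 9*√187 ≈ 123.07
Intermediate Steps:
q = -3/2 (q = (⅛)*(-12) = -3/2 ≈ -1.5000)
√(B(202, q) + (-5300 - 1*(-20504))) = √(-57 + (-5300 - 1*(-20504))) = √(-57 + (-5300 + 20504)) = √(-57 + 15204) = √15147 = 9*√187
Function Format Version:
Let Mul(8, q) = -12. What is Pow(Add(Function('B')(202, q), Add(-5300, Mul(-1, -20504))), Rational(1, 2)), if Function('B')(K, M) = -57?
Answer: Mul(9, Pow(187, Rational(1, 2))) ≈ 123.07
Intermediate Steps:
q = Rational(-3, 2) (q = Mul(Rational(1, 8), -12) = Rational(-3, 2) ≈ -1.5000)
Pow(Add(Function('B')(202, q), Add(-5300, Mul(-1, -20504))), Rational(1, 2)) = Pow(Add(-57, Add(-5300, Mul(-1, -20504))), Rational(1, 2)) = Pow(Add(-57, Add(-5300, 20504)), Rational(1, 2)) = Pow(Add(-57, 15204), Rational(1, 2)) = Pow(15147, Rational(1, 2)) = Mul(9, Pow(187, Rational(1, 2)))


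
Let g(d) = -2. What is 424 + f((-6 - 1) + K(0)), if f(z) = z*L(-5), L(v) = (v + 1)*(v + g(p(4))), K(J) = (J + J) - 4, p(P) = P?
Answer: 116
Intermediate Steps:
K(J) = -4 + 2*J (K(J) = 2*J - 4 = -4 + 2*J)
L(v) = (1 + v)*(-2 + v) (L(v) = (v + 1)*(v - 2) = (1 + v)*(-2 + v))
f(z) = 28*z (f(z) = z*(-2 + (-5)**2 - 1*(-5)) = z*(-2 + 25 + 5) = z*28 = 28*z)
424 + f((-6 - 1) + K(0)) = 424 + 28*((-6 - 1) + (-4 + 2*0)) = 424 + 28*(-7 + (-4 + 0)) = 424 + 28*(-7 - 4) = 424 + 28*(-11) = 424 - 308 = 116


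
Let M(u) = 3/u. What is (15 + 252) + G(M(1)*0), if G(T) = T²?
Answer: 267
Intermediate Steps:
(15 + 252) + G(M(1)*0) = (15 + 252) + ((3/1)*0)² = 267 + ((3*1)*0)² = 267 + (3*0)² = 267 + 0² = 267 + 0 = 267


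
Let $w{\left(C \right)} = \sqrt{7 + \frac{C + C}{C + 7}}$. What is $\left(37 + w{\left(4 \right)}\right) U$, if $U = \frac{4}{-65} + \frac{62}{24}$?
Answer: $\frac{72779}{780} + \frac{1967 \sqrt{935}}{8580} \approx 100.32$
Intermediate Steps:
$w{\left(C \right)} = \sqrt{7 + \frac{2 C}{7 + C}}$
$U = \frac{1967}{780}$ ($U = 4 \left(- \frac{1}{65}\right) + 62 \cdot \frac{1}{24} = - \frac{4}{65} + \frac{31}{12} = \frac{1967}{780} \approx 2.5218$)
$\left(37 + w{\left(4 \right)}\right) U = \left(37 + \sqrt{\frac{49 + 9 \cdot 4}{7 + 4}}\right) \frac{1967}{780} = \left(37 + \sqrt{\frac{49 + 36}{11}}\right) \frac{1967}{780} = \left(37 + \sqrt{\frac{1}{11} \cdot 85}\right) \frac{1967}{780} = \left(37 + \sqrt{\frac{85}{11}}\right) \frac{1967}{780} = \left(37 + \frac{\sqrt{935}}{11}\right) \frac{1967}{780} = \frac{72779}{780} + \frac{1967 \sqrt{935}}{8580}$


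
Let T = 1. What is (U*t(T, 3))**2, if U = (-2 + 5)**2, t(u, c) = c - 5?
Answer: 324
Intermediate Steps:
t(u, c) = -5 + c
U = 9 (U = 3**2 = 9)
(U*t(T, 3))**2 = (9*(-5 + 3))**2 = (9*(-2))**2 = (-18)**2 = 324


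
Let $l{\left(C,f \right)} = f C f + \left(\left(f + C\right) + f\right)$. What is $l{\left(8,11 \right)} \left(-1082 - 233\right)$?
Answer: $-1312370$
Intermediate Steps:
$l{\left(C,f \right)} = C + 2 f + C f^{2}$ ($l{\left(C,f \right)} = C f f + \left(\left(C + f\right) + f\right) = C f^{2} + \left(C + 2 f\right) = C + 2 f + C f^{2}$)
$l{\left(8,11 \right)} \left(-1082 - 233\right) = \left(8 + 2 \cdot 11 + 8 \cdot 11^{2}\right) \left(-1082 - 233\right) = \left(8 + 22 + 8 \cdot 121\right) \left(-1315\right) = \left(8 + 22 + 968\right) \left(-1315\right) = 998 \left(-1315\right) = -1312370$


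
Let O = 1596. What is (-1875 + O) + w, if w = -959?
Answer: -1238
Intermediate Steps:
(-1875 + O) + w = (-1875 + 1596) - 959 = -279 - 959 = -1238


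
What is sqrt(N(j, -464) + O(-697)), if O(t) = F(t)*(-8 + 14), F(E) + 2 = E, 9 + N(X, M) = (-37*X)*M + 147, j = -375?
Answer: 6*I*sqrt(178946) ≈ 2538.1*I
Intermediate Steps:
N(X, M) = 138 - 37*M*X (N(X, M) = -9 + ((-37*X)*M + 147) = -9 + (-37*M*X + 147) = -9 + (147 - 37*M*X) = 138 - 37*M*X)
F(E) = -2 + E
O(t) = -12 + 6*t (O(t) = (-2 + t)*(-8 + 14) = (-2 + t)*6 = -12 + 6*t)
sqrt(N(j, -464) + O(-697)) = sqrt((138 - 37*(-464)*(-375)) + (-12 + 6*(-697))) = sqrt((138 - 6438000) + (-12 - 4182)) = sqrt(-6437862 - 4194) = sqrt(-6442056) = 6*I*sqrt(178946)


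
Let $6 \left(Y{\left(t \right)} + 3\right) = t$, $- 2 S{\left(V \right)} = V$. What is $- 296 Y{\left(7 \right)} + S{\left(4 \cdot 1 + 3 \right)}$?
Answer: $\frac{3235}{6} \approx 539.17$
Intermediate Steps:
$S{\left(V \right)} = - \frac{V}{2}$
$Y{\left(t \right)} = -3 + \frac{t}{6}$
$- 296 Y{\left(7 \right)} + S{\left(4 \cdot 1 + 3 \right)} = - 296 \left(-3 + \frac{1}{6} \cdot 7\right) - \frac{4 \cdot 1 + 3}{2} = - 296 \left(-3 + \frac{7}{6}\right) - \frac{4 + 3}{2} = \left(-296\right) \left(- \frac{11}{6}\right) - \frac{7}{2} = \frac{1628}{3} - \frac{7}{2} = \frac{3235}{6}$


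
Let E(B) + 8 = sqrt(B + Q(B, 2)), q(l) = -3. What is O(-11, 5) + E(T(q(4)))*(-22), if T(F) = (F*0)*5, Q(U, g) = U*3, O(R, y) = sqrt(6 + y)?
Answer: 176 + sqrt(11) ≈ 179.32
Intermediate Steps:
Q(U, g) = 3*U
T(F) = 0 (T(F) = 0*5 = 0)
E(B) = -8 + 2*sqrt(B) (E(B) = -8 + sqrt(B + 3*B) = -8 + sqrt(4*B) = -8 + 2*sqrt(B))
O(-11, 5) + E(T(q(4)))*(-22) = sqrt(6 + 5) + (-8 + 2*sqrt(0))*(-22) = sqrt(11) + (-8 + 2*0)*(-22) = sqrt(11) + (-8 + 0)*(-22) = sqrt(11) - 8*(-22) = sqrt(11) + 176 = 176 + sqrt(11)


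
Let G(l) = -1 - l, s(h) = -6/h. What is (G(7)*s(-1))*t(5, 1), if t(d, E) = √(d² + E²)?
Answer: -48*√26 ≈ -244.75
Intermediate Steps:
t(d, E) = √(E² + d²)
(G(7)*s(-1))*t(5, 1) = ((-1 - 1*7)*(-6/(-1)))*√(1² + 5²) = ((-1 - 7)*(-6*(-1)))*√(1 + 25) = (-8*6)*√26 = -48*√26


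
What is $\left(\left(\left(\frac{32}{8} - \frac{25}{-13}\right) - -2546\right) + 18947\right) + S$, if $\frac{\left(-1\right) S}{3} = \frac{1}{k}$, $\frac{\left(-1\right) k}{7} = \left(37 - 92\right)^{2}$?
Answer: $\frac{5918116089}{275275} \approx 21499.0$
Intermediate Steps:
$k = -21175$ ($k = - 7 \left(37 - 92\right)^{2} = - 7 \left(-55\right)^{2} = \left(-7\right) 3025 = -21175$)
$S = \frac{3}{21175}$ ($S = - \frac{3}{-21175} = \left(-3\right) \left(- \frac{1}{21175}\right) = \frac{3}{21175} \approx 0.00014168$)
$\left(\left(\left(\frac{32}{8} - \frac{25}{-13}\right) - -2546\right) + 18947\right) + S = \left(\left(\left(\frac{32}{8} - \frac{25}{-13}\right) - -2546\right) + 18947\right) + \frac{3}{21175} = \left(\left(\left(32 \cdot \frac{1}{8} - - \frac{25}{13}\right) + 2546\right) + 18947\right) + \frac{3}{21175} = \left(\left(\left(4 + \frac{25}{13}\right) + 2546\right) + 18947\right) + \frac{3}{21175} = \left(\left(\frac{77}{13} + 2546\right) + 18947\right) + \frac{3}{21175} = \left(\frac{33175}{13} + 18947\right) + \frac{3}{21175} = \frac{279486}{13} + \frac{3}{21175} = \frac{5918116089}{275275}$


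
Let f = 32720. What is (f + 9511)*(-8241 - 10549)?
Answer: -793520490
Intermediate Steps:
(f + 9511)*(-8241 - 10549) = (32720 + 9511)*(-8241 - 10549) = 42231*(-18790) = -793520490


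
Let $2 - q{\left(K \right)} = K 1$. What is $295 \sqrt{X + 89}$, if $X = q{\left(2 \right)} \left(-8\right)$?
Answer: $295 \sqrt{89} \approx 2783.0$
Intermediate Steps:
$q{\left(K \right)} = 2 - K$ ($q{\left(K \right)} = 2 - K 1 = 2 - K$)
$X = 0$ ($X = \left(2 - 2\right) \left(-8\right) = 0 \left(-8\right) = 0$)
$295 \sqrt{X + 89} = 295 \sqrt{0 + 89} = 295 \sqrt{89}$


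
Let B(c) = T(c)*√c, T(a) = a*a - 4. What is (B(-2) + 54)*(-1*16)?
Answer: -864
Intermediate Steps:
T(a) = -4 + a² (T(a) = a² - 4 = -4 + a²)
B(c) = √c*(-4 + c²) (B(c) = (-4 + c²)*√c = √c*(-4 + c²))
(B(-2) + 54)*(-1*16) = (√(-2)*(-4 + (-2)²) + 54)*(-1*16) = ((I*√2)*(-4 + 4) + 54)*(-16) = ((I*√2)*0 + 54)*(-16) = (0 + 54)*(-16) = 54*(-16) = -864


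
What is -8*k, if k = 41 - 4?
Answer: -296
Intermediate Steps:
k = 37
-8*k = -8*37 = -296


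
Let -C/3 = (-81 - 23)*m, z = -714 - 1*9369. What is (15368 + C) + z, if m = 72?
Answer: 27749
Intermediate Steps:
z = -10083 (z = -714 - 9369 = -10083)
C = 22464 (C = -3*(-81 - 23)*72 = -(-312)*72 = -3*(-7488) = 22464)
(15368 + C) + z = (15368 + 22464) - 10083 = 37832 - 10083 = 27749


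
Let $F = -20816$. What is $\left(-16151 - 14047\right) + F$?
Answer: $-51014$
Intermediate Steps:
$\left(-16151 - 14047\right) + F = \left(-16151 - 14047\right) - 20816 = -30198 - 20816 = -51014$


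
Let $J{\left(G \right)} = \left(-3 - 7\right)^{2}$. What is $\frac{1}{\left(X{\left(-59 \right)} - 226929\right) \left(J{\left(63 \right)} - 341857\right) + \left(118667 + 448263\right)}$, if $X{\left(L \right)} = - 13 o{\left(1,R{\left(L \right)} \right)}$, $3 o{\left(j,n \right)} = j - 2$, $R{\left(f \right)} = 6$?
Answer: $\frac{1}{77553660236} \approx 1.2894 \cdot 10^{-11}$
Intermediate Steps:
$o{\left(j,n \right)} = - \frac{2}{3} + \frac{j}{3}$ ($o{\left(j,n \right)} = \frac{j - 2}{3} = \frac{-2 + j}{3} = - \frac{2}{3} + \frac{j}{3}$)
$J{\left(G \right)} = 100$ ($J{\left(G \right)} = \left(-10\right)^{2} = 100$)
$X{\left(L \right)} = \frac{13}{3}$ ($X{\left(L \right)} = - 13 \left(- \frac{2}{3} + \frac{1}{3} \cdot 1\right) = - 13 \left(- \frac{2}{3} + \frac{1}{3}\right) = \left(-13\right) \left(- \frac{1}{3}\right) = \frac{13}{3}$)
$\frac{1}{\left(X{\left(-59 \right)} - 226929\right) \left(J{\left(63 \right)} - 341857\right) + \left(118667 + 448263\right)} = \frac{1}{\left(\frac{13}{3} - 226929\right) \left(100 - 341857\right) + \left(118667 + 448263\right)} = \frac{1}{\left(- \frac{680774}{3}\right) \left(-341757\right) + 566930} = \frac{1}{77553093306 + 566930} = \frac{1}{77553660236}$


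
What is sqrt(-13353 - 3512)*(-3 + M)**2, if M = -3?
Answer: 36*I*sqrt(16865) ≈ 4675.1*I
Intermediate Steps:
sqrt(-13353 - 3512)*(-3 + M)**2 = sqrt(-13353 - 3512)*(-3 - 3)**2 = sqrt(-16865)*(-6)**2 = (I*sqrt(16865))*36 = 36*I*sqrt(16865)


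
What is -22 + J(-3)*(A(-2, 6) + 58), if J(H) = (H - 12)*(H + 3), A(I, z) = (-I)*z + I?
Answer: -22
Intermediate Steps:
A(I, z) = I - I*z (A(I, z) = -I*z + I = I - I*z)
J(H) = (-12 + H)*(3 + H)
-22 + J(-3)*(A(-2, 6) + 58) = -22 + (-36 + (-3)² - 9*(-3))*(-2*(1 - 1*6) + 58) = -22 + (-36 + 9 + 27)*(-2*(1 - 6) + 58) = -22 + 0*(-2*(-5) + 58) = -22 + 0*(10 + 58) = -22 + 0*68 = -22 + 0 = -22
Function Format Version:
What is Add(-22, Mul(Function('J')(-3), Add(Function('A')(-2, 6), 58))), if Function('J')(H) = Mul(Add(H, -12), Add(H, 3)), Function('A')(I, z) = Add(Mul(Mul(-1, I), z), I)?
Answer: -22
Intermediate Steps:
Function('A')(I, z) = Add(I, Mul(-1, I, z)) (Function('A')(I, z) = Add(Mul(-1, I, z), I) = Add(I, Mul(-1, I, z)))
Function('J')(H) = Mul(Add(-12, H), Add(3, H))
Add(-22, Mul(Function('J')(-3), Add(Function('A')(-2, 6), 58))) = Add(-22, Mul(Add(-36, Pow(-3, 2), Mul(-9, -3)), Add(Mul(-2, Add(1, Mul(-1, 6))), 58))) = Add(-22, Mul(Add(-36, 9, 27), Add(Mul(-2, Add(1, -6)), 58))) = Add(-22, Mul(0, Add(Mul(-2, -5), 58))) = Add(-22, Mul(0, Add(10, 58))) = Add(-22, Mul(0, 68)) = Add(-22, 0) = -22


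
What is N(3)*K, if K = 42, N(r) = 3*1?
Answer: 126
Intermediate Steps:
N(r) = 3
N(3)*K = 3*42 = 126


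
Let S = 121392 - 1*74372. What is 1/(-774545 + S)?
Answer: -1/727525 ≈ -1.3745e-6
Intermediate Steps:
S = 47020 (S = 121392 - 74372 = 47020)
1/(-774545 + S) = 1/(-774545 + 47020) = 1/(-727525) = -1/727525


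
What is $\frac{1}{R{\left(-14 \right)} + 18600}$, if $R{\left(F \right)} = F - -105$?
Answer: $\frac{1}{18691} \approx 5.3502 \cdot 10^{-5}$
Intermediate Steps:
$R{\left(F \right)} = 105 + F$ ($R{\left(F \right)} = F + 105 = 105 + F$)
$\frac{1}{R{\left(-14 \right)} + 18600} = \frac{1}{\left(105 - 14\right) + 18600} = \frac{1}{91 + 18600} = \frac{1}{18691}$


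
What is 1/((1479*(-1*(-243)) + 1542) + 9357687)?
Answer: 1/9718626 ≈ 1.0290e-7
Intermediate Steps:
1/((1479*(-1*(-243)) + 1542) + 9357687) = 1/((1479*243 + 1542) + 9357687) = 1/((359397 + 1542) + 9357687) = 1/(360939 + 9357687) = 1/9718626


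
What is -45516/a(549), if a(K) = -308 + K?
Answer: -45516/241 ≈ -188.86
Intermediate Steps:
-45516/a(549) = -45516/(-308 + 549) = -45516/241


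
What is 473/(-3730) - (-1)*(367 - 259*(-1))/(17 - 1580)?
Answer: -3074279/5829990 ≈ -0.52732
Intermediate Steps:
473/(-3730) - (-1)*(367 - 259*(-1))/(17 - 1580) = 473*(-1/3730) - (-1)*(367 + 259)/(-1563) = -473/3730 - (-1)*626*(-1/1563) = -473/3730 - (-1)*(-626)/1563 = -473/3730 - 1*626/1563 = -473/3730 - 626/1563 = -3074279/5829990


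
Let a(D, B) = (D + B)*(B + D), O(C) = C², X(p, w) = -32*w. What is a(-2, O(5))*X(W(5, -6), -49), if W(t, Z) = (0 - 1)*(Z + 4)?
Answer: 829472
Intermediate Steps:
W(t, Z) = -4 - Z (W(t, Z) = -(4 + Z) = -4 - Z)
a(D, B) = (B + D)² (a(D, B) = (B + D)*(B + D) = (B + D)²)
a(-2, O(5))*X(W(5, -6), -49) = (5² - 2)²*(-32*(-49)) = (25 - 2)²*1568 = 23²*1568 = 529*1568 = 829472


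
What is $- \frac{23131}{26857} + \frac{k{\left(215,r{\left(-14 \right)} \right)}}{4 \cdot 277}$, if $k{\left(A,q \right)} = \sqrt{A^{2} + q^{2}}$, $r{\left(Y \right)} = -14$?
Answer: $- \frac{23131}{26857} + \frac{\sqrt{46421}}{1108} \approx -0.66681$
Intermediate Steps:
$- \frac{23131}{26857} + \frac{k{\left(215,r{\left(-14 \right)} \right)}}{4 \cdot 277} = - \frac{23131}{26857} + \frac{\sqrt{215^{2} + \left(-14\right)^{2}}}{4 \cdot 277} = \left(-23131\right) \frac{1}{26857} + \frac{\sqrt{46225 + 196}}{1108} = - \frac{23131}{26857} + \sqrt{46421} \cdot \frac{1}{1108} = - \frac{23131}{26857} + \frac{\sqrt{46421}}{1108}$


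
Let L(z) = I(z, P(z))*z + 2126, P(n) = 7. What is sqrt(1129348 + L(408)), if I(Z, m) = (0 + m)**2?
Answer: sqrt(1151466) ≈ 1073.1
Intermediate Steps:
I(Z, m) = m**2
L(z) = 2126 + 49*z (L(z) = 7**2*z + 2126 = 49*z + 2126 = 2126 + 49*z)
sqrt(1129348 + L(408)) = sqrt(1129348 + (2126 + 49*408)) = sqrt(1129348 + (2126 + 19992)) = sqrt(1129348 + 22118) = sqrt(1151466)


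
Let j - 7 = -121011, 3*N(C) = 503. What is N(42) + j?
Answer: -362509/3 ≈ -1.2084e+5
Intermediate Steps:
N(C) = 503/3 (N(C) = (⅓)*503 = 503/3)
j = -121004 (j = 7 - 121011 = -121004)
N(42) + j = 503/3 - 121004 = -362509/3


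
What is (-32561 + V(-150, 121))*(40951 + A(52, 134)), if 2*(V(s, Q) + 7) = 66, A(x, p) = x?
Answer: -1334032605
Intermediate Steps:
V(s, Q) = 26 (V(s, Q) = -7 + (1/2)*66 = -7 + 33 = 26)
(-32561 + V(-150, 121))*(40951 + A(52, 134)) = (-32561 + 26)*(40951 + 52) = -32535*41003 = -1334032605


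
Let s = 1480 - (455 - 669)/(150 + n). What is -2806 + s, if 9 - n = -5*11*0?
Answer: -210620/159 ≈ -1324.7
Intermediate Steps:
n = 9 (n = 9 - (-5*11)*0 = 9 - (-55)*0 = 9 - 1*0 = 9 + 0 = 9)
s = 235534/159 (s = 1480 - (455 - 669)/(150 + 9) = 1480 - (-214)/159 = 1480 - 1*(-214/159) = 1480 + 214/159 = 235534/159 ≈ 1481.3)
-2806 + s = -2806 + 235534/159 = -210620/159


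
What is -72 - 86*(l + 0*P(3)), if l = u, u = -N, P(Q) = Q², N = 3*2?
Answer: 444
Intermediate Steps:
N = 6
u = -6 (u = -1*6 = -6)
l = -6
-72 - 86*(l + 0*P(3)) = -72 - 86*(-6 + 0*3²) = -72 - 86*(-6 + 0*9) = -72 - 86*(-6 + 0) = -72 - 86*(-6) = -72 + 516 = 444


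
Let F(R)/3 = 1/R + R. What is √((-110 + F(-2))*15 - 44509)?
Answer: I*√185086/2 ≈ 215.11*I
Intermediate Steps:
F(R) = 3*R + 3/R (F(R) = 3*(1/R + R) = 3*(R + 1/R) = 3*R + 3/R)
√((-110 + F(-2))*15 - 44509) = √((-110 + (3*(-2) + 3/(-2)))*15 - 44509) = √((-110 + (-6 + 3*(-½)))*15 - 44509) = √((-110 + (-6 - 3/2))*15 - 44509) = √((-110 - 15/2)*15 - 44509) = √(-235/2*15 - 44509) = √(-3525/2 - 44509) = √(-92543/2) = I*√185086/2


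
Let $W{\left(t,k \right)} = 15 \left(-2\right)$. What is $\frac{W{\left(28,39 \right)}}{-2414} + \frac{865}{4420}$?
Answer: $\frac{13063}{62764} \approx 0.20813$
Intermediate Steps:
$W{\left(t,k \right)} = -30$
$\frac{W{\left(28,39 \right)}}{-2414} + \frac{865}{4420} = - \frac{30}{-2414} + \frac{865}{4420} = \left(-30\right) \left(- \frac{1}{2414}\right) + 865 \cdot \frac{1}{4420} = \frac{15}{1207} + \frac{173}{884} = \frac{13063}{62764}$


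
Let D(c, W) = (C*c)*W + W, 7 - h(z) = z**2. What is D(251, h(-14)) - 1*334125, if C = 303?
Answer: -14708331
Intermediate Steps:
h(z) = 7 - z**2
D(c, W) = W + 303*W*c (D(c, W) = (303*c)*W + W = 303*W*c + W = W + 303*W*c)
D(251, h(-14)) - 1*334125 = (7 - 1*(-14)**2)*(1 + 303*251) - 1*334125 = (7 - 1*196)*(1 + 76053) - 334125 = (7 - 196)*76054 - 334125 = -189*76054 - 334125 = -14374206 - 334125 = -14708331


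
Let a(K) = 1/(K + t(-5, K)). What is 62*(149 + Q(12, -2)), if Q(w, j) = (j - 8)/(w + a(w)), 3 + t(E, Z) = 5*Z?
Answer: 7615522/829 ≈ 9186.4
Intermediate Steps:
t(E, Z) = -3 + 5*Z
a(K) = 1/(-3 + 6*K) (a(K) = 1/(K + (-3 + 5*K)) = 1/(-3 + 6*K))
Q(w, j) = (-8 + j)/(w + 1/(3*(-1 + 2*w))) (Q(w, j) = (j - 8)/(w + 1/(3*(-1 + 2*w))) = (-8 + j)/(w + 1/(3*(-1 + 2*w))))
62*(149 + Q(12, -2)) = 62*(149 + 3*(-1 + 2*12)*(-8 - 2)/(1 + 3*12*(-1 + 2*12))) = 62*(149 + 3*(-1 + 24)*(-10)/(1 + 3*12*(-1 + 24))) = 62*(149 + 3*23*(-10)/(1 + 3*12*23)) = 62*(149 + 3*23*(-10)/(1 + 828)) = 62*(149 + 3*23*(-10)/829) = 62*(149 + 3*(1/829)*23*(-10)) = 62*(149 - 690/829) = 62*(122831/829) = 7615522/829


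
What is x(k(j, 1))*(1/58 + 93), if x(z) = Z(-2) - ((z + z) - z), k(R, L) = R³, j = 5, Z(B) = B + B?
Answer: -695955/58 ≈ -11999.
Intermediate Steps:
Z(B) = 2*B
x(z) = -4 - z (x(z) = 2*(-2) - ((z + z) - z) = -4 - (2*z - z) = -4 - z)
x(k(j, 1))*(1/58 + 93) = (-4 - 1*5³)*(1/58 + 93) = (-4 - 1*125)*(1/58 + 93) = (-4 - 125)*(5395/58) = -129*5395/58 = -695955/58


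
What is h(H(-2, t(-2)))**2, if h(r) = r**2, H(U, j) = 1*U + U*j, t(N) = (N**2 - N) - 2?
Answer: 10000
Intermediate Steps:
t(N) = -2 + N**2 - N
H(U, j) = U + U*j
h(H(-2, t(-2)))**2 = ((-2*(1 + (-2 + (-2)**2 - 1*(-2))))**2)**2 = ((-2*(1 + (-2 + 4 + 2)))**2)**2 = ((-2*(1 + 4))**2)**2 = ((-2*5)**2)**2 = ((-10)**2)**2 = 100**2 = 10000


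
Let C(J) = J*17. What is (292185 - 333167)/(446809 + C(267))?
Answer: -20491/225674 ≈ -0.090799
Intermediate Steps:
C(J) = 17*J
(292185 - 333167)/(446809 + C(267)) = (292185 - 333167)/(446809 + 17*267) = -40982/(446809 + 4539) = -40982/451348 = -40982*1/451348 = -20491/225674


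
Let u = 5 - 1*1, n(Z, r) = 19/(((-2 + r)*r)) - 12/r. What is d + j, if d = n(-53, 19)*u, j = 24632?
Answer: 7955396/323 ≈ 24630.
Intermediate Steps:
n(Z, r) = -12/r + 19/(r*(-2 + r)) (n(Z, r) = 19/((r*(-2 + r))) - 12/r = 19*(1/(r*(-2 + r))) - 12/r = 19/(r*(-2 + r)) - 12/r = -12/r + 19/(r*(-2 + r)))
u = 4 (u = 5 - 1 = 4)
d = -740/323 (d = ((43 - 12*19)/(19*(-2 + 19)))*4 = ((1/19)*(43 - 228)/17)*4 = ((1/19)*(1/17)*(-185))*4 = -185/323*4 = -740/323 ≈ -2.2910)
d + j = -740/323 + 24632 = 7955396/323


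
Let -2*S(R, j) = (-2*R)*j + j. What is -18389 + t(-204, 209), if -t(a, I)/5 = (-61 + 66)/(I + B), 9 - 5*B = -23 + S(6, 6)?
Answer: -19198241/1044 ≈ -18389.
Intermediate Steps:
S(R, j) = -j/2 + R*j (S(R, j) = -((-2*R)*j + j)/2 = -(-2*R*j + j)/2 = -(j - 2*R*j)/2 = -j/2 + R*j)
B = -1/5 (B = 9/5 - (-23 + 6*(-1/2 + 6))/5 = 9/5 - (-23 + 6*(11/2))/5 = 9/5 - (-23 + 33)/5 = 9/5 - 1/5*10 = 9/5 - 2 = -1/5 ≈ -0.20000)
t(a, I) = -25/(-1/5 + I) (t(a, I) = -5*(-61 + 66)/(I - 1/5) = -25/(-1/5 + I))
-18389 + t(-204, 209) = -18389 - 125/(-1 + 5*209) = -18389 - 125/(-1 + 1045) = -18389 - 125/1044 = -19198241/1044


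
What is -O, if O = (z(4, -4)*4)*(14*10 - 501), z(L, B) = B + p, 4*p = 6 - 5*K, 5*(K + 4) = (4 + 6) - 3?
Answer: 1083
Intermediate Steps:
K = -13/5 (K = -4 + ((4 + 6) - 3)/5 = -4 + (10 - 3)/5 = -4 + (⅕)*7 = -4 + 7/5 = -13/5 ≈ -2.6000)
p = 19/4 (p = (6 - 5*(-13/5))/4 = (6 + 13)/4 = (¼)*19 = 19/4 ≈ 4.7500)
z(L, B) = 19/4 + B (z(L, B) = B + 19/4 = 19/4 + B)
O = -1083 (O = ((19/4 - 4)*4)*(14*10 - 501) = ((¾)*4)*(140 - 501) = 3*(-361) = -1083)
-O = -1*(-1083) = 1083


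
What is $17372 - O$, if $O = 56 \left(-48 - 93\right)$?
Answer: $25268$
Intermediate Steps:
$O = -7896$ ($O = 56 \left(-141\right) = -7896$)
$17372 - O = 17372 - -7896 = 17372 + 7896 = 25268$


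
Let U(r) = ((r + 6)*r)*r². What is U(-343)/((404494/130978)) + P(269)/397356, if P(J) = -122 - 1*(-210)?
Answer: 88470891536412644423/20091014733 ≈ 4.4035e+9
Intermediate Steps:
P(J) = 88 (P(J) = -122 + 210 = 88)
U(r) = r³*(6 + r) (U(r) = ((6 + r)*r)*r² = (r*(6 + r))*r² = r³*(6 + r))
U(-343)/((404494/130978)) + P(269)/397356 = ((-343)³*(6 - 343))/((404494/130978)) + 88/397356 = (-40353607*(-337))/((404494*(1/130978))) + 88*(1/397356) = 13599165559/(202247/65489) + 22/99339 = 13599165559*(65489/202247) + 22/99339 = 890595753293351/202247 + 22/99339 = 88470891536412644423/20091014733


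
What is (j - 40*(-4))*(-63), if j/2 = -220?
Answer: 17640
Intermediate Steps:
j = -440 (j = 2*(-220) = -440)
(j - 40*(-4))*(-63) = (-440 - 40*(-4))*(-63) = (-440 + 160)*(-63) = -280*(-63) = 17640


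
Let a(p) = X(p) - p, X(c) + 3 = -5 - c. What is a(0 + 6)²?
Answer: 400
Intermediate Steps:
X(c) = -8 - c (X(c) = -3 + (-5 - c) = -8 - c)
a(p) = -8 - 2*p (a(p) = (-8 - p) - p = -8 - 2*p)
a(0 + 6)² = (-8 - 2*(0 + 6))² = (-8 - 2*6)² = (-8 - 12)² = (-20)² = 400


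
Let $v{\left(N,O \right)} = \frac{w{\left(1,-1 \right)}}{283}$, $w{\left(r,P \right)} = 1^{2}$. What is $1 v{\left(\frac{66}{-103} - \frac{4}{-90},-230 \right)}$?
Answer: $\frac{1}{283} \approx 0.0035336$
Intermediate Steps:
$w{\left(r,P \right)} = 1$
$v{\left(N,O \right)} = \frac{1}{283}$ ($v{\left(N,O \right)} = 1 \cdot \frac{1}{283} = \frac{1}{283}$)
$1 v{\left(\frac{66}{-103} - \frac{4}{-90},-230 \right)} = 1 \cdot \frac{1}{283} = \frac{1}{283}$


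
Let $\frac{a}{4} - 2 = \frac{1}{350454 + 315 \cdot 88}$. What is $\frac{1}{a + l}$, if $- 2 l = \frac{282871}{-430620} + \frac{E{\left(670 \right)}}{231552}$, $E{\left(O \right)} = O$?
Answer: $\frac{7816765818240}{65090287227931} \approx 0.12009$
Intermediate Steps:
$a = \frac{1512698}{189087}$ ($a = 8 + \frac{4}{350454 + 315 \cdot 88} = 8 + \frac{4}{350454 + 27720} = 8 + \frac{4}{378174} = 8 + 4 \cdot \frac{1}{378174} = 8 + \frac{2}{189087} = \frac{1512698}{189087} \approx 8.0$)
$l = \frac{40553999}{124018560}$ ($l = - \frac{\frac{282871}{-430620} + \frac{670}{231552}}{2} = - \frac{282871 \left(- \frac{1}{430620}\right) + 670 \cdot \frac{1}{231552}}{2} = - \frac{- \frac{282871}{430620} + \frac{5}{1728}}{2} = \left(- \frac{1}{2}\right) \left(- \frac{40553999}{62009280}\right) = \frac{40553999}{124018560} \approx 0.327$)
$\frac{1}{a + l} = \frac{1}{\frac{1512698}{189087} + \frac{40553999}{124018560}} = \frac{1}{\frac{65090287227931}{7816765818240}} = \frac{7816765818240}{65090287227931}$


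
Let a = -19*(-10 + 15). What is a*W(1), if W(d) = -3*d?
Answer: 285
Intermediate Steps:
a = -95 (a = -19*5 = -95)
a*W(1) = -(-285) = -95*(-3) = 285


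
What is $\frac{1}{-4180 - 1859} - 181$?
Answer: $- \frac{1093060}{6039} \approx -181.0$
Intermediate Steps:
$\frac{1}{-4180 - 1859} - 181 = \frac{1}{-6039} - 181 = - \frac{1}{6039} - 181 = - \frac{1093060}{6039}$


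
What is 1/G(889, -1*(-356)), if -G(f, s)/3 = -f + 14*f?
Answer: -1/34671 ≈ -2.8843e-5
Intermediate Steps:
G(f, s) = -39*f (G(f, s) = -3*(-f + 14*f) = -39*f)
1/G(889, -1*(-356)) = 1/(-39*889) = 1/(-34671) = -1/34671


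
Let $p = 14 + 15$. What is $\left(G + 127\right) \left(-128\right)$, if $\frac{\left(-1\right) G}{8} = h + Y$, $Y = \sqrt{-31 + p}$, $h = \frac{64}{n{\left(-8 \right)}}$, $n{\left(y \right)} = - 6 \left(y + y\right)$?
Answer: $- \frac{46720}{3} + 1024 i \sqrt{2} \approx -15573.0 + 1448.2 i$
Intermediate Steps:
$p = 29$
$n{\left(y \right)} = - 12 y$ ($n{\left(y \right)} = - 6 \cdot 2 y = - 12 y$)
$h = \frac{2}{3}$ ($h = \frac{64}{\left(-12\right) \left(-8\right)} = \frac{64}{96} = 64 \cdot \frac{1}{96} = \frac{2}{3} \approx 0.66667$)
$Y = i \sqrt{2}$ ($Y = \sqrt{-31 + 29} = \sqrt{-2} = i \sqrt{2} \approx 1.4142 i$)
$G = - \frac{16}{3} - 8 i \sqrt{2}$ ($G = - 8 \left(\frac{2}{3} + i \sqrt{2}\right) = - \frac{16}{3} - 8 i \sqrt{2} \approx -5.3333 - 11.314 i$)
$\left(G + 127\right) \left(-128\right) = \left(\left(- \frac{16}{3} - 8 i \sqrt{2}\right) + 127\right) \left(-128\right) = \left(\frac{365}{3} - 8 i \sqrt{2}\right) \left(-128\right) = - \frac{46720}{3} + 1024 i \sqrt{2}$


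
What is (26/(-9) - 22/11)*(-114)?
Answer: 1672/3 ≈ 557.33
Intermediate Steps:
(26/(-9) - 22/11)*(-114) = (26*(-⅑) - 22*1/11)*(-114) = (-26/9 - 2)*(-114) = -44/9*(-114) = 1672/3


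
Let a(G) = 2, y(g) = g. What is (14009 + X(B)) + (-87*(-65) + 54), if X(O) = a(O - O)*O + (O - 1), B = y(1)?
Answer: 19720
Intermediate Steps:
B = 1
X(O) = -1 + 3*O (X(O) = 2*O + (O - 1) = 2*O + (-1 + O) = -1 + 3*O)
(14009 + X(B)) + (-87*(-65) + 54) = (14009 + (-1 + 3*1)) + (-87*(-65) + 54) = (14009 + (-1 + 3)) + (5655 + 54) = (14009 + 2) + 5709 = 14011 + 5709 = 19720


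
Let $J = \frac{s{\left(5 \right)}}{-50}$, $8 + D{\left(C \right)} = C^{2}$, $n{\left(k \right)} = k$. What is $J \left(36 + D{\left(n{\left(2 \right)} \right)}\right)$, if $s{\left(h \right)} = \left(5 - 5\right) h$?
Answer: $0$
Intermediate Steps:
$D{\left(C \right)} = -8 + C^{2}$
$s{\left(h \right)} = 0$ ($s{\left(h \right)} = 0 h = 0$)
$J = 0$ ($J = \frac{0}{-50} = 0 \left(- \frac{1}{50}\right) = 0$)
$J \left(36 + D{\left(n{\left(2 \right)} \right)}\right) = 0 \left(36 - \left(8 - 2^{2}\right)\right) = 0 \left(36 + \left(-8 + 4\right)\right) = 0 \left(36 - 4\right) = 0 \cdot 32 = 0$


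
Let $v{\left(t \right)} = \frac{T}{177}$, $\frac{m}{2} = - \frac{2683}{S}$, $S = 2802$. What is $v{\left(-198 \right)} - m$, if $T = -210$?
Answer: $\frac{60227}{82659} \approx 0.72862$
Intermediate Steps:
$m = - \frac{2683}{1401}$ ($m = 2 \left(- \frac{2683}{2802}\right) = - \frac{2683}{1401} \approx -1.9151$)
$v{\left(t \right)} = - \frac{70}{59}$ ($v{\left(t \right)} = - \frac{210}{177} = \left(-210\right) \frac{1}{177} = - \frac{70}{59}$)
$v{\left(-198 \right)} - m = - \frac{70}{59} - - \frac{2683}{1401} = - \frac{70}{59} + \frac{2683}{1401} = \frac{60227}{82659}$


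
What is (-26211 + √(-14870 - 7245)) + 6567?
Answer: -19644 + I*√22115 ≈ -19644.0 + 148.71*I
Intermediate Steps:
(-26211 + √(-14870 - 7245)) + 6567 = (-26211 + √(-22115)) + 6567 = (-26211 + I*√22115) + 6567 = -19644 + I*√22115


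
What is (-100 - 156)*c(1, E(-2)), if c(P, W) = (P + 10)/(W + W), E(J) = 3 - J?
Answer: -1408/5 ≈ -281.60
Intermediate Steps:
c(P, W) = (10 + P)/(2*W) (c(P, W) = (10 + P)/((2*W)) = (10 + P)*(1/(2*W)) = (10 + P)/(2*W))
(-100 - 156)*c(1, E(-2)) = (-100 - 156)*((10 + 1)/(2*(3 - 1*(-2)))) = -128*11/(3 + 2) = -128*11/5 = -256*11/10 = -1408/5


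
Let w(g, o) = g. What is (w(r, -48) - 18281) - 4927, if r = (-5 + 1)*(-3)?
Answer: -23196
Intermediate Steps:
r = 12 (r = -4*(-3) = 12)
(w(r, -48) - 18281) - 4927 = (12 - 18281) - 4927 = -18269 - 4927 = -23196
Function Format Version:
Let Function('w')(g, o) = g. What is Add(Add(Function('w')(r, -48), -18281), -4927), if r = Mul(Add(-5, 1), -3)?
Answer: -23196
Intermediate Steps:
r = 12 (r = Mul(-4, -3) = 12)
Add(Add(Function('w')(r, -48), -18281), -4927) = Add(Add(12, -18281), -4927) = Add(-18269, -4927) = -23196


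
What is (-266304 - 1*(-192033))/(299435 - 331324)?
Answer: 74271/31889 ≈ 2.3290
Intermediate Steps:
(-266304 - 1*(-192033))/(299435 - 331324) = (-266304 + 192033)/(-31889) = -74271*(-1/31889) = 74271/31889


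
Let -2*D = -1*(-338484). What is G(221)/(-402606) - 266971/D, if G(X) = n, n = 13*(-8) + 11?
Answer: 995369129/630905969 ≈ 1.5777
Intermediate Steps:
n = -93 (n = -104 + 11 = -93)
G(X) = -93
D = -169242 (D = -(-1)*(-338484)/2 = -½*338484 = -169242)
G(221)/(-402606) - 266971/D = -93/(-402606) - 266971/(-169242) = -93*(-1/402606) - 266971*(-1/169242) = 31/134202 + 266971/169242 = 995369129/630905969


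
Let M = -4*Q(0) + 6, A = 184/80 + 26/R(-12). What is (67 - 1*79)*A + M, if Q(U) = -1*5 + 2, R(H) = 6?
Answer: -308/5 ≈ -61.600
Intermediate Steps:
Q(U) = -3 (Q(U) = -5 + 2 = -3)
A = 199/30 (A = 184/80 + 26/6 = 184*(1/80) + 26*(⅙) = 23/10 + 13/3 = 199/30 ≈ 6.6333)
M = 18 (M = -4*(-3) + 6 = 12 + 6 = 18)
(67 - 1*79)*A + M = (67 - 1*79)*(199/30) + 18 = (67 - 79)*(199/30) + 18 = -12*199/30 + 18 = -398/5 + 18 = -308/5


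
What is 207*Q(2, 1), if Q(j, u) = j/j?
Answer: 207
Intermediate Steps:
Q(j, u) = 1
207*Q(2, 1) = 207*1 = 207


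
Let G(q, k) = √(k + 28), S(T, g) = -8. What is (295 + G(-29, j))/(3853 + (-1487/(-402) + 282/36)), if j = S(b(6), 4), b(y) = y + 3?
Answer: 59295/776771 + 402*√5/776771 ≈ 0.077492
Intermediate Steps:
b(y) = 3 + y
j = -8
G(q, k) = √(28 + k)
(295 + G(-29, j))/(3853 + (-1487/(-402) + 282/36)) = (295 + √(28 - 8))/(3853 + (-1487/(-402) + 282/36)) = (295 + √20)/(3853 + (-1487*(-1/402) + 282*(1/36))) = (295 + 2*√5)/(3853 + (1487/402 + 47/6)) = (295 + 2*√5)/(3853 + 2318/201) = (295 + 2*√5)/(776771/201) = (295 + 2*√5)*(201/776771) = 59295/776771 + 402*√5/776771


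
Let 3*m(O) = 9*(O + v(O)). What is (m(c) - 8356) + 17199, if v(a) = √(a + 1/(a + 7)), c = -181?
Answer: 8300 + I*√5480130/58 ≈ 8300.0 + 40.362*I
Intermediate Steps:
v(a) = √(a + 1/(7 + a))
m(O) = 3*O + 3*√((1 + O*(7 + O))/(7 + O)) (m(O) = (9*(O + √((1 + O*(7 + O))/(7 + O))))/3 = (9*O + 9*√((1 + O*(7 + O))/(7 + O)))/3 = 3*O + 3*√((1 + O*(7 + O))/(7 + O)))
(m(c) - 8356) + 17199 = ((3*(-181) + 3*√((1 - 181*(7 - 181))/(7 - 181))) - 8356) + 17199 = ((-543 + 3*√((1 - 181*(-174))/(-174))) - 8356) + 17199 = ((-543 + 3*√(-(1 + 31494)/174)) - 8356) + 17199 = ((-543 + 3*√(-1/174*31495)) - 8356) + 17199 = ((-543 + 3*√(-31495/174)) - 8356) + 17199 = ((-543 + 3*(I*√5480130/174)) - 8356) + 17199 = ((-543 + I*√5480130/58) - 8356) + 17199 = (-8899 + I*√5480130/58) + 17199 = 8300 + I*√5480130/58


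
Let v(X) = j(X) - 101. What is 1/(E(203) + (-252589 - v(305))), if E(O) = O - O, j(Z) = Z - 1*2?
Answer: -1/252791 ≈ -3.9558e-6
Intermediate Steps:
j(Z) = -2 + Z (j(Z) = Z - 2 = -2 + Z)
E(O) = 0
v(X) = -103 + X (v(X) = (-2 + X) - 101 = -103 + X)
1/(E(203) + (-252589 - v(305))) = 1/(0 + (-252589 - (-103 + 305))) = 1/(0 + (-252589 - 1*202)) = 1/(0 + (-252589 - 202)) = 1/(0 - 252791) = 1/(-252791) = -1/252791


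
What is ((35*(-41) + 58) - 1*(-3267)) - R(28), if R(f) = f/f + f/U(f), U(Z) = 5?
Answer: 9417/5 ≈ 1883.4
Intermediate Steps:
R(f) = 1 + f/5 (R(f) = f/f + f/5 = 1 + f*(⅕) = 1 + f/5)
((35*(-41) + 58) - 1*(-3267)) - R(28) = ((35*(-41) + 58) - 1*(-3267)) - (1 + (⅕)*28) = ((-1435 + 58) + 3267) - (1 + 28/5) = (-1377 + 3267) - 1*33/5 = 1890 - 33/5 = 9417/5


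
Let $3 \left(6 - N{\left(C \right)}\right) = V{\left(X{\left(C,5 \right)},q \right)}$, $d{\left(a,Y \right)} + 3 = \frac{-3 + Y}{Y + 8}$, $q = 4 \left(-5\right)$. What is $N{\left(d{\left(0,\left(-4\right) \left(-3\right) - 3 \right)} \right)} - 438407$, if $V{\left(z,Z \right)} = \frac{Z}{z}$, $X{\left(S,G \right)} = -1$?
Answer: $- \frac{1315223}{3} \approx -4.3841 \cdot 10^{5}$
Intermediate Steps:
$q = -20$
$d{\left(a,Y \right)} = -3 + \frac{-3 + Y}{8 + Y}$ ($d{\left(a,Y \right)} = -3 + \frac{-3 + Y}{Y + 8} = -3 + \frac{-3 + Y}{8 + Y}$)
$N{\left(C \right)} = - \frac{2}{3}$ ($N{\left(C \right)} = 6 - \frac{\left(-20\right) \frac{1}{-1}}{3} = 6 - \frac{\left(-20\right) \left(-1\right)}{3} = 6 - \frac{20}{3} = - \frac{2}{3}$)
$N{\left(d{\left(0,\left(-4\right) \left(-3\right) - 3 \right)} \right)} - 438407 = - \frac{2}{3} - 438407 = - \frac{1315223}{3}$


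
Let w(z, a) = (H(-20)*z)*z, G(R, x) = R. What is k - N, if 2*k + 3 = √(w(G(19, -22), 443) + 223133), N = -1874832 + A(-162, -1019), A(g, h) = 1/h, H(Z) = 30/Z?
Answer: 3820904561/2038 + √890366/4 ≈ 1.8751e+6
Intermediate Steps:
w(z, a) = -3*z²/2 (w(z, a) = ((30/(-20))*z)*z = ((30*(-1/20))*z)*z = (-3*z/2)*z = -3*z²/2)
N = -1910453809/1019 (N = -1874832 + 1/(-1019) = -1874832 - 1/1019 = -1910453809/1019 ≈ -1.8748e+6)
k = -3/2 + √890366/4 (k = -3/2 + √(-3/2*19² + 223133)/2 = -3/2 + √(-3/2*361 + 223133)/2 = -3/2 + √(-1083/2 + 223133)/2 = -3/2 + √(445183/2)/2 = -3/2 + (√890366/2)/2 = -3/2 + √890366/4 ≈ 234.40)
k - N = (-3/2 + √890366/4) - 1*(-1910453809/1019) = (-3/2 + √890366/4) + 1910453809/1019 = 3820904561/2038 + √890366/4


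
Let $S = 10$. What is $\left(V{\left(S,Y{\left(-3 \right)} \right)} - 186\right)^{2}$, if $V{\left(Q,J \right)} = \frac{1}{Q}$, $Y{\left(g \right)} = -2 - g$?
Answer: $\frac{3455881}{100} \approx 34559.0$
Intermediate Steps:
$\left(V{\left(S,Y{\left(-3 \right)} \right)} - 186\right)^{2} = \left(\frac{1}{10} - 186\right)^{2} = \left(- \frac{1859}{10}\right)^{2} = \frac{3455881}{100}$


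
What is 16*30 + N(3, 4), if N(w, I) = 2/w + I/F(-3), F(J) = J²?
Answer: 4330/9 ≈ 481.11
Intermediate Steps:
N(w, I) = 2/w + I/9 (N(w, I) = 2/w + I/((-3)²) = 2/w + I/9)
16*30 + N(3, 4) = 16*30 + (2/3 + (⅑)*4) = 480 + (2*(⅓) + 4/9) = 480 + (⅔ + 4/9) = 480 + 10/9 = 4330/9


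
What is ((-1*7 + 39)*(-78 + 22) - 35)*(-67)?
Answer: 122409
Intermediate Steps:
((-1*7 + 39)*(-78 + 22) - 35)*(-67) = ((-7 + 39)*(-56) - 35)*(-67) = (32*(-56) - 35)*(-67) = (-1792 - 35)*(-67) = -1827*(-67) = 122409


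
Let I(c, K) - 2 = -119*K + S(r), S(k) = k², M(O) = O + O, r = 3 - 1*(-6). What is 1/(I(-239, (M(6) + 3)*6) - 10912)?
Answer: -1/21539 ≈ -4.6427e-5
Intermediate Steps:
r = 9 (r = 3 + 6 = 9)
M(O) = 2*O
I(c, K) = 83 - 119*K (I(c, K) = 2 + (-119*K + 9²) = 2 + (-119*K + 81) = 2 + (81 - 119*K) = 83 - 119*K)
1/(I(-239, (M(6) + 3)*6) - 10912) = 1/((83 - 119*(2*6 + 3)*6) - 10912) = 1/((83 - 119*(12 + 3)*6) - 10912) = 1/((83 - 1785*6) - 10912) = 1/((83 - 119*90) - 10912) = 1/((83 - 10710) - 10912) = 1/(-10627 - 10912) = 1/(-21539) = -1/21539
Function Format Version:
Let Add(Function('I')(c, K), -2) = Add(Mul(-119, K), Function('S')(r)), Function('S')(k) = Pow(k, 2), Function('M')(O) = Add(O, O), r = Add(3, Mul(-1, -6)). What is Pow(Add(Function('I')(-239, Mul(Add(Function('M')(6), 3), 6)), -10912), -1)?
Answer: Rational(-1, 21539) ≈ -4.6427e-5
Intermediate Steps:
r = 9 (r = Add(3, 6) = 9)
Function('M')(O) = Mul(2, O)
Function('I')(c, K) = Add(83, Mul(-119, K)) (Function('I')(c, K) = Add(2, Add(Mul(-119, K), Pow(9, 2))) = Add(2, Add(Mul(-119, K), 81)) = Add(2, Add(81, Mul(-119, K))) = Add(83, Mul(-119, K)))
Pow(Add(Function('I')(-239, Mul(Add(Function('M')(6), 3), 6)), -10912), -1) = Pow(Add(Add(83, Mul(-119, Mul(Add(Mul(2, 6), 3), 6))), -10912), -1) = Pow(Add(Add(83, Mul(-119, Mul(Add(12, 3), 6))), -10912), -1) = Pow(Add(Add(83, Mul(-119, Mul(15, 6))), -10912), -1) = Pow(Add(Add(83, Mul(-119, 90)), -10912), -1) = Pow(Add(Add(83, -10710), -10912), -1) = Pow(Add(-10627, -10912), -1) = Pow(-21539, -1) = Rational(-1, 21539)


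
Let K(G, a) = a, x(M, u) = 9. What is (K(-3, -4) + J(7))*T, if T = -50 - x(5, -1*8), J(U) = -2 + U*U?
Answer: -2537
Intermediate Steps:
J(U) = -2 + U**2
T = -59 (T = -50 - 1*9 = -50 - 9 = -59)
(K(-3, -4) + J(7))*T = (-4 + (-2 + 7**2))*(-59) = (-4 + (-2 + 49))*(-59) = (-4 + 47)*(-59) = 43*(-59) = -2537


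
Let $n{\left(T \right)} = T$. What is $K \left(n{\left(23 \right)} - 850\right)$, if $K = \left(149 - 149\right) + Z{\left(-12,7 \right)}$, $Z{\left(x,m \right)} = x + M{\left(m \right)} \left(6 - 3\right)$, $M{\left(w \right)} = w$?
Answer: $-7443$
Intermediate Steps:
$Z{\left(x,m \right)} = x + 3 m$ ($Z{\left(x,m \right)} = x + m \left(6 - 3\right) = x + m 3 = x + 3 m$)
$K = 9$ ($K = \left(149 - 149\right) + \left(-12 + 3 \cdot 7\right) = 0 + \left(-12 + 21\right) = 0 + 9 = 9$)
$K \left(n{\left(23 \right)} - 850\right) = 9 \left(23 - 850\right) = 9 \left(-827\right) = -7443$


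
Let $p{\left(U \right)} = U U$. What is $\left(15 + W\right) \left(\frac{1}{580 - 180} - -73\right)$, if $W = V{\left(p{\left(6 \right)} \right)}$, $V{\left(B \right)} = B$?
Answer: $\frac{1489251}{400} \approx 3723.1$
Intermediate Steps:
$p{\left(U \right)} = U^{2}$
$W = 36$ ($W = 6^{2} = 36$)
$\left(15 + W\right) \left(\frac{1}{580 - 180} - -73\right) = \left(15 + 36\right) \left(\frac{1}{580 - 180} - -73\right) = 51 \left(\frac{1}{400} + 73\right) = 51 \cdot \frac{29201}{400} = \frac{1489251}{400}$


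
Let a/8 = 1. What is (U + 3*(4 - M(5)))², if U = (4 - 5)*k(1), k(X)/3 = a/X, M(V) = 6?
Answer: 900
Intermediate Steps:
a = 8 (a = 8*1 = 8)
k(X) = 24/X (k(X) = 3*(8/X) = 24/X)
U = -24 (U = (4 - 5)*(24/1) = -24 ≈ -24.000)
(U + 3*(4 - M(5)))² = (-24 + 3*(4 - 1*6))² = (-24 + 3*(4 - 6))² = (-24 + 3*(-2))² = (-24 - 6)² = (-30)² = 900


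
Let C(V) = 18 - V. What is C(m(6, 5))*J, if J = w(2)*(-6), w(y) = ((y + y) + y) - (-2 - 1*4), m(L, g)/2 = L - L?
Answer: -1296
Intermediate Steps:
m(L, g) = 0 (m(L, g) = 2*(L - L) = 2*0 = 0)
w(y) = 6 + 3*y (w(y) = (2*y + y) - (-2 - 4) = 3*y - 1*(-6) = 3*y + 6 = 6 + 3*y)
J = -72 (J = (6 + 3*2)*(-6) = (6 + 6)*(-6) = 12*(-6) = -72)
C(m(6, 5))*J = (18 - 1*0)*(-72) = (18 + 0)*(-72) = 18*(-72) = -1296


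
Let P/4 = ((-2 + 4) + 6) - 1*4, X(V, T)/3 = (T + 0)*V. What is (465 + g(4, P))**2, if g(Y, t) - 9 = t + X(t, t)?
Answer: 1582564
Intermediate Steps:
X(V, T) = 3*T*V (X(V, T) = 3*((T + 0)*V) = 3*(T*V) = 3*T*V)
P = 16 (P = 4*(((-2 + 4) + 6) - 1*4) = 4*((2 + 6) - 4) = 4*(8 - 4) = 4*4 = 16)
g(Y, t) = 9 + t + 3*t**2 (g(Y, t) = 9 + (t + 3*t*t) = 9 + (t + 3*t**2) = 9 + t + 3*t**2)
(465 + g(4, P))**2 = (465 + (9 + 16 + 3*16**2))**2 = (465 + (9 + 16 + 3*256))**2 = (465 + (9 + 16 + 768))**2 = (465 + 793)**2 = 1258**2 = 1582564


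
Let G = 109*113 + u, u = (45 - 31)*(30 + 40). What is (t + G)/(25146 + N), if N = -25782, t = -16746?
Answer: 3449/636 ≈ 5.4230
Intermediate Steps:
u = 980 (u = 14*70 = 980)
G = 13297 (G = 109*113 + 980 = 12317 + 980 = 13297)
(t + G)/(25146 + N) = (-16746 + 13297)/(25146 - 25782) = -3449/(-636) = -3449*(-1/636) = 3449/636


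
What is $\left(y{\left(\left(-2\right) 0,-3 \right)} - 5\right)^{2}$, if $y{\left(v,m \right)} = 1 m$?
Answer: $64$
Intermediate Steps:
$y{\left(v,m \right)} = m$
$\left(y{\left(\left(-2\right) 0,-3 \right)} - 5\right)^{2} = \left(-3 - 5\right)^{2} = \left(-8\right)^{2} = 64$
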